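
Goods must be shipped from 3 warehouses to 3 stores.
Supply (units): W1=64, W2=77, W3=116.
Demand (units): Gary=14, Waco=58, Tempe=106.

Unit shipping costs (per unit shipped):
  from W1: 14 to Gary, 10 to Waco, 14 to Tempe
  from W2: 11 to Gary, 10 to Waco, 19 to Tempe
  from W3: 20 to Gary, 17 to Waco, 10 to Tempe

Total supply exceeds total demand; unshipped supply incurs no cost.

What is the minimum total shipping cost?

1794

Optimal allocation:
  W1->Waco: 58 units
  W2->Gary: 14 units
  W3->Tempe: 106 units
Total cost = 1794.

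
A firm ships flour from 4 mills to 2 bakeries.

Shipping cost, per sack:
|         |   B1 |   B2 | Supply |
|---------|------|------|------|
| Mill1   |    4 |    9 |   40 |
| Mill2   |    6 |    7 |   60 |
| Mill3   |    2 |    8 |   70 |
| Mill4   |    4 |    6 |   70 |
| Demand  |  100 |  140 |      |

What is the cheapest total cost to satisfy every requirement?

An optimal shipping plan:
  Mill1->B1: 30 × 4 = 120
  Mill1->B2: 10 × 9 = 90
  Mill2->B2: 60 × 7 = 420
  Mill3->B1: 70 × 2 = 140
  Mill4->B2: 70 × 6 = 420
Total = 120 + 90 + 420 + 140 + 420 = 1190.

1190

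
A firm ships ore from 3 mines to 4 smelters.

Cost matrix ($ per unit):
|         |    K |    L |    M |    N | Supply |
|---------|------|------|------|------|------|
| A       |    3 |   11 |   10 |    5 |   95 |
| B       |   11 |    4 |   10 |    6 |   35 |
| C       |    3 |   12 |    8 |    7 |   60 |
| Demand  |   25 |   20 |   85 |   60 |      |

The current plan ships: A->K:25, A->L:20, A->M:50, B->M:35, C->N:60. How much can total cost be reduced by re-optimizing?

Current plan cost = 25·3 + 20·11 + 50·10 + 35·10 + 60·7 = $1565.
Optimal plan:
  A->K: 25 × $3 = $75
  A->M: 10 × $10 = $100
  A->N: 60 × $5 = $300
  B->L: 20 × $4 = $80
  B->M: 15 × $10 = $150
  C->M: 60 × $8 = $480
Optimal cost = $1185.
Saving = 1565 − 1185 = $380.

380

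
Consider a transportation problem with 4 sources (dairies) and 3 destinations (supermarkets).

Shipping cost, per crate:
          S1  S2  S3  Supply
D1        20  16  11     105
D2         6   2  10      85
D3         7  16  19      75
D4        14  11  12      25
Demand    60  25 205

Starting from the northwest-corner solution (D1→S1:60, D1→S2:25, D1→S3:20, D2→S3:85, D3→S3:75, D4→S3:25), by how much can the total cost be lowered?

1585

Current plan cost = 60·20 + 25·16 + 20·11 + 85·10 + 75·19 + 25·12 = 4395.
Optimal plan:
  D1→S3: 105 × 11 = 1155
  D2→S2: 25 × 2 = 50
  D2→S3: 60 × 10 = 600
  D3→S1: 60 × 7 = 420
  D3→S3: 15 × 19 = 285
  D4→S3: 25 × 12 = 300
Optimal cost = 2810.
Saving = 4395 − 2810 = 1585.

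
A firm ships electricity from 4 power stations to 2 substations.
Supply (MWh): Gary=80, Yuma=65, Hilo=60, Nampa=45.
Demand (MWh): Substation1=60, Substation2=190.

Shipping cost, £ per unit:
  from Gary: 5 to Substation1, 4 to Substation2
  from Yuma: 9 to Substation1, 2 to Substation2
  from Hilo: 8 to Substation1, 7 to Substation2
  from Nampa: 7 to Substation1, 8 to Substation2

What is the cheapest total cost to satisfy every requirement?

An optimal shipping plan:
  Gary to Substation1: 15 × £5 = £75
  Gary to Substation2: 65 × £4 = £260
  Yuma to Substation2: 65 × £2 = £130
  Hilo to Substation2: 60 × £7 = £420
  Nampa to Substation1: 45 × £7 = £315
Total = 75 + 260 + 130 + 420 + 315 = £1200.
(Supply check: Gary ships 80; Yuma ships 65; Hilo ships 60; Nampa ships 45.)

1200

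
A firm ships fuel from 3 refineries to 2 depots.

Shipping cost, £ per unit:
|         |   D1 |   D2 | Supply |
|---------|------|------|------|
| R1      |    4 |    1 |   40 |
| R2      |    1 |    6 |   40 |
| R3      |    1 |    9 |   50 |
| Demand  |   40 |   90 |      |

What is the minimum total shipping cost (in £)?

410

An optimal shipping plan:
  R1–D2: 40 × £1 = £40
  R2–D2: 40 × £6 = £240
  R3–D1: 40 × £1 = £40
  R3–D2: 10 × £9 = £90
Total = 40 + 240 + 40 + 90 = £410.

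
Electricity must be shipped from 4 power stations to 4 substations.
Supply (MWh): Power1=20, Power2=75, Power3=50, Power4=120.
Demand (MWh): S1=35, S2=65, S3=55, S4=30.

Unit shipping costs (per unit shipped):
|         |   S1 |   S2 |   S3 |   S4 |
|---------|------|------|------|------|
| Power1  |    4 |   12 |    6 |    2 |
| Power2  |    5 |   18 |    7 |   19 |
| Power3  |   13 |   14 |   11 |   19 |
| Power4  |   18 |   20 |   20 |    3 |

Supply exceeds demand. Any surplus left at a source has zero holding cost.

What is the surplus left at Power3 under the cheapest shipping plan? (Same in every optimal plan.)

0

An optimal plan:
  Power1→S1: 15 MWh
  Power1→S2: 5 MWh
  Power2→S1: 20 MWh
  Power2→S3: 55 MWh
  Power3→S2: 50 MWh
  Power4→S2: 10 MWh
  Power4→S4: 30 MWh
Total cost = 1595.
Power3 ships 50 of its 50, leaving 0.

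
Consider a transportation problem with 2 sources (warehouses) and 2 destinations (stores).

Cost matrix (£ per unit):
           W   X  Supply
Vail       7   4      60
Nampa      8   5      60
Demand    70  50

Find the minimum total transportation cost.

One minimum-cost allocation:
  Vail–W: 10 × £7 = £70
  Vail–X: 50 × £4 = £200
  Nampa–W: 60 × £8 = £480
Total = 70 + 200 + 480 = £750.

750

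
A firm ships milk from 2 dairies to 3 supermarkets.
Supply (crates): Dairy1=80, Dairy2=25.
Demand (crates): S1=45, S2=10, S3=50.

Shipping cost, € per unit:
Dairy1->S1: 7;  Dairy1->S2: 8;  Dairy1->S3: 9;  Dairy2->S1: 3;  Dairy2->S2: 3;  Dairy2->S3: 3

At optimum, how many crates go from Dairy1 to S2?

10

The minimum-cost plan:
  Dairy1->S1: 45 × €7 = €315
  Dairy1->S2: 10 × €8 = €80
  Dairy1->S3: 25 × €9 = €225
  Dairy2->S3: 25 × €3 = €75
Total cost = €695.
So Dairy1→S2 carries 10 crates.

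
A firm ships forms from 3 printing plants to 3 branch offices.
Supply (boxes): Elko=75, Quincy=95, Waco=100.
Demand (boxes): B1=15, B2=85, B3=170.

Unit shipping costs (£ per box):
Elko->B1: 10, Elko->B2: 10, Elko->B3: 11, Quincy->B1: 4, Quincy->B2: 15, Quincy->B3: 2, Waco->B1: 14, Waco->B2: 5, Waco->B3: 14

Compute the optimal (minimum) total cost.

1635

One minimum-cost allocation:
  Elko->B1: 15 × £10 = £150
  Elko->B3: 60 × £11 = £660
  Quincy->B3: 95 × £2 = £190
  Waco->B2: 85 × £5 = £425
  Waco->B3: 15 × £14 = £210
Total = 150 + 660 + 190 + 425 + 210 = £1635.
(Supply check: Elko ships 75; Quincy ships 95; Waco ships 100.)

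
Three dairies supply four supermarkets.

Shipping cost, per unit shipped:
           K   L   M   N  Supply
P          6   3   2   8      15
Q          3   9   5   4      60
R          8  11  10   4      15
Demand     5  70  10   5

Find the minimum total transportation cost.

One minimum-cost allocation:
  P→L: 15 × 3 = 45
  Q→K: 5 × 3 = 15
  Q→L: 45 × 9 = 405
  Q→M: 10 × 5 = 50
  R→L: 10 × 11 = 110
  R→N: 5 × 4 = 20
Total = 45 + 15 + 405 + 50 + 110 + 20 = 645.

645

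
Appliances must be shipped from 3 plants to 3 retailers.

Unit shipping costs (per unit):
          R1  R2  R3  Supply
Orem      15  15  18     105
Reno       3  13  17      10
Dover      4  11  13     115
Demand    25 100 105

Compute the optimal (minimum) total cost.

2980

An optimal shipping plan:
  Orem to R2: 100 × 15 = 1500
  Orem to R3: 5 × 18 = 90
  Reno to R1: 10 × 3 = 30
  Dover to R1: 15 × 4 = 60
  Dover to R3: 100 × 13 = 1300
Total = 1500 + 90 + 30 + 60 + 1300 = 2980.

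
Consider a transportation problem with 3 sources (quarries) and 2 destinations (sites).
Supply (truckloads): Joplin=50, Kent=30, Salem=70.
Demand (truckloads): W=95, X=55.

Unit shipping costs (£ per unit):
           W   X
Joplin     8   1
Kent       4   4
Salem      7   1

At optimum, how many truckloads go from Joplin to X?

Solving gives:
  Joplin→X: 50 truckloads
  Kent→W: 30 truckloads
  Salem→W: 65 truckloads
  Salem→X: 5 truckloads
Total cost = £630.
So Joplin→X carries 50 truckloads.

50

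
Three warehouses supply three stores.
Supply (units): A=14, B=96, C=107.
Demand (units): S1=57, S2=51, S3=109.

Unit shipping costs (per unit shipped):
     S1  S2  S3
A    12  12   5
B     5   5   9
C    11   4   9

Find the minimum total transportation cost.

An optimal shipping plan:
  A to S3: 14 × 5 = 70
  B to S1: 57 × 5 = 285
  B to S3: 39 × 9 = 351
  C to S2: 51 × 4 = 204
  C to S3: 56 × 9 = 504
Total = 70 + 285 + 351 + 204 + 504 = 1414.
(Supply check: A ships 14; B ships 96; C ships 107.)

1414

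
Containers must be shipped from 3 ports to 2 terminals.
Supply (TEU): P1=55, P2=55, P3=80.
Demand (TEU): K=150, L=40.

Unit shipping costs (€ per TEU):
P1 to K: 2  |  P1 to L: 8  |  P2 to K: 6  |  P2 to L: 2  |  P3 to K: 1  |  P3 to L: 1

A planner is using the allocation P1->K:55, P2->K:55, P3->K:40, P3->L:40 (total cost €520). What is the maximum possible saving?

160

Current plan cost = 55·2 + 55·6 + 40·1 + 40·1 = €520.
Optimal plan:
  P1 to K: 55 × €2 = €110
  P2 to K: 15 × €6 = €90
  P2 to L: 40 × €2 = €80
  P3 to K: 80 × €1 = €80
Optimal cost = €360.
Saving = 520 − 360 = €160.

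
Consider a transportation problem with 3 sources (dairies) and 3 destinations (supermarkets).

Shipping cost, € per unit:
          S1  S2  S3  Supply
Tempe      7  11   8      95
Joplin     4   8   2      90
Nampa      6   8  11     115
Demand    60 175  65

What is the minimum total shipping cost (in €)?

Optimal allocation:
  Tempe→S1: 35 crates
  Tempe→S2: 60 crates
  Joplin→S1: 25 crates
  Joplin→S3: 65 crates
  Nampa→S2: 115 crates
Total cost = €2055.

2055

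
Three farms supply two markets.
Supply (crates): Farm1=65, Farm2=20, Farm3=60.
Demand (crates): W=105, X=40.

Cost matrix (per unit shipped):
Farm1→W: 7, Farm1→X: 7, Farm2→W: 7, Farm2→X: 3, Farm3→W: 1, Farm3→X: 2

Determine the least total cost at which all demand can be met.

A cheapest plan:
  Farm1–W: 45 crates
  Farm1–X: 20 crates
  Farm2–X: 20 crates
  Farm3–W: 60 crates
Total cost = 575.
(Supply check: Farm1 ships 65; Farm2 ships 20; Farm3 ships 60.)

575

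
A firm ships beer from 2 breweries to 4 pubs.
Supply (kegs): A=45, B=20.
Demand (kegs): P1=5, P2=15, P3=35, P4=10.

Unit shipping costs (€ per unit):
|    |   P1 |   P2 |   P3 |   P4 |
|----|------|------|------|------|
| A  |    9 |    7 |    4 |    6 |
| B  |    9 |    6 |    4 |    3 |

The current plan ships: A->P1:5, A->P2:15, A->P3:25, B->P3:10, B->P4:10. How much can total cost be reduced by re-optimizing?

10

Current plan cost = 5·9 + 15·7 + 25·4 + 10·4 + 10·3 = €320.
Optimal plan:
  A→P1: 5 × €9 = €45
  A→P2: 5 × €7 = €35
  A→P3: 35 × €4 = €140
  B→P2: 10 × €6 = €60
  B→P4: 10 × €3 = €30
Optimal cost = €310.
Saving = 320 − 310 = €10.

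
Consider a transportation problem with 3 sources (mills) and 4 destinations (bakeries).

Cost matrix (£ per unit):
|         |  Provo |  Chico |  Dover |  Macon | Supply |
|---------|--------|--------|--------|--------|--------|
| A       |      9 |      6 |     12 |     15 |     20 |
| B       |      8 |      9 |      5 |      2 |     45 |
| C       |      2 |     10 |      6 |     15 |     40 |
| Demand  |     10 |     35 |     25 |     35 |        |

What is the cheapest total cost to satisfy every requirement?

A cheapest plan:
  A–Chico: 20 × £6 = £120
  B–Chico: 10 × £9 = £90
  B–Macon: 35 × £2 = £70
  C–Provo: 10 × £2 = £20
  C–Chico: 5 × £10 = £50
  C–Dover: 25 × £6 = £150
Total = 120 + 90 + 70 + 20 + 50 + 150 = £500.
(Supply check: A ships 20; B ships 45; C ships 40.)

500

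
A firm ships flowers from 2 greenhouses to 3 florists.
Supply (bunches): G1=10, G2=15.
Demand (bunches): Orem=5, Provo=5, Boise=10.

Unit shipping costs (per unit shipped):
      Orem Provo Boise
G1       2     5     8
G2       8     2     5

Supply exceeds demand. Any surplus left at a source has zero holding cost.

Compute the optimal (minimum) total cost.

Optimal allocation:
  G1→Orem: 5 × 2 = 10
  G2→Provo: 5 × 2 = 10
  G2→Boise: 10 × 5 = 50
Total = 10 + 10 + 50 = 70.
(Supply check: G1 ships 5; G2 ships 15.)

70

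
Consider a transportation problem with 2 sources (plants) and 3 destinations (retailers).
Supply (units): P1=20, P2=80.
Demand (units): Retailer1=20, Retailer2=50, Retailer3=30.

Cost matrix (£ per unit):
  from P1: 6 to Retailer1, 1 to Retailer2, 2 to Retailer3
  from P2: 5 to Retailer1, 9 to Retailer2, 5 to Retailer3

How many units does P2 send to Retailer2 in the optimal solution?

30

Optimal shipments:
  P1→Retailer2: 20 × £1 = £20
  P2→Retailer1: 20 × £5 = £100
  P2→Retailer2: 30 × £9 = £270
  P2→Retailer3: 30 × £5 = £150
Total cost = £540.
So P2→Retailer2 carries 30 units.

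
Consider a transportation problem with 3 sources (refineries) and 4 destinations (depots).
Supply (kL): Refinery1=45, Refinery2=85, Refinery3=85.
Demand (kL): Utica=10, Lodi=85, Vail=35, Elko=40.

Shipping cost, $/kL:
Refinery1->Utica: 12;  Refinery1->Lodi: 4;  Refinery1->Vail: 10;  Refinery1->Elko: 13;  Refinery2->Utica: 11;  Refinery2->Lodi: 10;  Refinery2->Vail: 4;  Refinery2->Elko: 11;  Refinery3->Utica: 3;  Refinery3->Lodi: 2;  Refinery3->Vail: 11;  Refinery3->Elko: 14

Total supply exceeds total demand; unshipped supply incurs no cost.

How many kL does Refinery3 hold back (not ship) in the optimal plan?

An optimal plan:
  Refinery1→Lodi: 10 × $4 = $40
  Refinery2→Vail: 35 × $4 = $140
  Refinery2→Elko: 40 × $11 = $440
  Refinery3→Utica: 10 × $3 = $30
  Refinery3→Lodi: 75 × $2 = $150
Total cost = $800.
Refinery3 ships 85 of its 85, leaving 0.

0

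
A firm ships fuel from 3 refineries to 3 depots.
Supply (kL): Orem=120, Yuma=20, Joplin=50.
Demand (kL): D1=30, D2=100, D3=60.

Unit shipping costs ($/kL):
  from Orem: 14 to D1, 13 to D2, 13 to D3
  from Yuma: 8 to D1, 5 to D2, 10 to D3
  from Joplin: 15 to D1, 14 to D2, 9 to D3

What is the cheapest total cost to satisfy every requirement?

One minimum-cost allocation:
  Orem to D1: 30 × $14 = $420
  Orem to D2: 80 × $13 = $1040
  Orem to D3: 10 × $13 = $130
  Yuma to D2: 20 × $5 = $100
  Joplin to D3: 50 × $9 = $450
Total = 420 + 1040 + 130 + 100 + 450 = $2140.

2140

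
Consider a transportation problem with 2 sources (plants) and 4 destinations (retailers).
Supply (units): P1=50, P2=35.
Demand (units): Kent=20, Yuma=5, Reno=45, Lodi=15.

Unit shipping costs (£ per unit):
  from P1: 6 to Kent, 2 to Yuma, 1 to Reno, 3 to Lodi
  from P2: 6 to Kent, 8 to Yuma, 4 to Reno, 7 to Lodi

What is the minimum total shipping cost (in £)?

265

Optimal allocation:
  P1→Yuma: 5 × £2 = £10
  P1→Reno: 30 × £1 = £30
  P1→Lodi: 15 × £3 = £45
  P2→Kent: 20 × £6 = £120
  P2→Reno: 15 × £4 = £60
Total = 10 + 30 + 45 + 120 + 60 = £265.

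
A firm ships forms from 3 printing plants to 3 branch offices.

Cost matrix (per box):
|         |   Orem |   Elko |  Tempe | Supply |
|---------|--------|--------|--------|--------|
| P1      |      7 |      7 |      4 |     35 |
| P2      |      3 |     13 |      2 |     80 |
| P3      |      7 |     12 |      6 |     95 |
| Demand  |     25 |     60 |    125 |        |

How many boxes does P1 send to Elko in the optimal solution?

35

Solving gives:
  P1–Elko: 35 boxes
  P2–Tempe: 80 boxes
  P3–Orem: 25 boxes
  P3–Elko: 25 boxes
  P3–Tempe: 45 boxes
Total cost = 1150.
So P1→Elko carries 35 boxes.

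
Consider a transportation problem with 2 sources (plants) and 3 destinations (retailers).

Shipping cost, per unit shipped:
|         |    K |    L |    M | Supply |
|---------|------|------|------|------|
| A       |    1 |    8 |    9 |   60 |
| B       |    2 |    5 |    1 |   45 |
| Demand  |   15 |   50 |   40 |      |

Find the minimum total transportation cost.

One minimum-cost allocation:
  A–K: 15 × 1 = 15
  A–L: 45 × 8 = 360
  B–L: 5 × 5 = 25
  B–M: 40 × 1 = 40
Total = 15 + 360 + 25 + 40 = 440.

440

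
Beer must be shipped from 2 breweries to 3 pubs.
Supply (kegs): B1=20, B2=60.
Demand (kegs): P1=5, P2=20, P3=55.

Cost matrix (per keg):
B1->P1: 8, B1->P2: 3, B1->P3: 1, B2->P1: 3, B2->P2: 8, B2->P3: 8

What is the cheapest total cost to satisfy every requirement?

475

Optimal allocation:
  B1->P3: 20 × 1 = 20
  B2->P1: 5 × 3 = 15
  B2->P2: 20 × 8 = 160
  B2->P3: 35 × 8 = 280
Total = 20 + 15 + 160 + 280 = 475.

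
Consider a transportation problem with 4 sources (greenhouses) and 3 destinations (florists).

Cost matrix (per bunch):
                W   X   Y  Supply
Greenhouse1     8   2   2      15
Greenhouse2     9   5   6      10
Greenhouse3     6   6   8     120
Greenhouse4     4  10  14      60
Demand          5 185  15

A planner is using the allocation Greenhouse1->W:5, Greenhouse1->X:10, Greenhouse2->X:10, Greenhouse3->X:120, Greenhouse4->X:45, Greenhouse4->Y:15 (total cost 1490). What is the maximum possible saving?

120

Current plan cost = 5·8 + 10·2 + 10·5 + 120·6 + 45·10 + 15·14 = 1490.
Optimal plan:
  Greenhouse1 to Y: 15 bunches
  Greenhouse2 to X: 10 bunches
  Greenhouse3 to X: 120 bunches
  Greenhouse4 to W: 5 bunches
  Greenhouse4 to X: 55 bunches
Optimal cost = 1370.
Saving = 1490 − 1370 = 120.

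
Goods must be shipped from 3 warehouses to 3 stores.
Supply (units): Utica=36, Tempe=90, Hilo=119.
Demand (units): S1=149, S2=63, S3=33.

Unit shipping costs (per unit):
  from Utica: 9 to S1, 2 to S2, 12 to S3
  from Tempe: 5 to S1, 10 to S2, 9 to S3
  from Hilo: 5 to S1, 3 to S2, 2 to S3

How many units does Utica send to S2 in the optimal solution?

Optimal shipments:
  Utica→S2: 36 × 2 = 72
  Tempe→S1: 90 × 5 = 450
  Hilo→S1: 59 × 5 = 295
  Hilo→S2: 27 × 3 = 81
  Hilo→S3: 33 × 2 = 66
Total cost = 964.
So Utica→S2 carries 36 units.

36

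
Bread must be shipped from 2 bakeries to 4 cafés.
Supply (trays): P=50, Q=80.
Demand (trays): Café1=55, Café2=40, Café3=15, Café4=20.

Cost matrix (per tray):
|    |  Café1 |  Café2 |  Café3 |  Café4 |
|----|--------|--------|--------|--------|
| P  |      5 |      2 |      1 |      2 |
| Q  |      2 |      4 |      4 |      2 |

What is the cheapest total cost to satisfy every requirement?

Optimal allocation:
  P to Café2: 35 × 2 = 70
  P to Café3: 15 × 1 = 15
  Q to Café1: 55 × 2 = 110
  Q to Café2: 5 × 4 = 20
  Q to Café4: 20 × 2 = 40
Total = 70 + 15 + 110 + 20 + 40 = 255.
(Supply check: P ships 50; Q ships 80.)

255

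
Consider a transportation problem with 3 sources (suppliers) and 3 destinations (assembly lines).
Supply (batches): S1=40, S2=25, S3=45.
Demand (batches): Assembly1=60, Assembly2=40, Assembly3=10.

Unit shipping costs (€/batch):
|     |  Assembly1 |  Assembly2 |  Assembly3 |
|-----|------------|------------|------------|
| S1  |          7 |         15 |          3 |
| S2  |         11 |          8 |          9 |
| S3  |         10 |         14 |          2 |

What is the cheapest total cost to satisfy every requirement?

One minimum-cost allocation:
  S1->Assembly1: 40 batches
  S2->Assembly2: 25 batches
  S3->Assembly1: 20 batches
  S3->Assembly2: 15 batches
  S3->Assembly3: 10 batches
Total cost = €910.

910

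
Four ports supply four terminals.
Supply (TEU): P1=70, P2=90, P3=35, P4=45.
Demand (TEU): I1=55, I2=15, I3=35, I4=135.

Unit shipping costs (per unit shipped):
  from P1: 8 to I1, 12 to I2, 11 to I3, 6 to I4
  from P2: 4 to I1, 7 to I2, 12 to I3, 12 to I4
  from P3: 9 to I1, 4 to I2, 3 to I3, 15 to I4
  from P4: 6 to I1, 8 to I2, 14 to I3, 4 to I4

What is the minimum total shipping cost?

An optimal shipping plan:
  P1 to I4: 70 × 6 = 420
  P2 to I1: 55 × 4 = 220
  P2 to I2: 15 × 7 = 105
  P2 to I4: 20 × 12 = 240
  P3 to I3: 35 × 3 = 105
  P4 to I4: 45 × 4 = 180
Total = 420 + 220 + 105 + 240 + 105 + 180 = 1270.

1270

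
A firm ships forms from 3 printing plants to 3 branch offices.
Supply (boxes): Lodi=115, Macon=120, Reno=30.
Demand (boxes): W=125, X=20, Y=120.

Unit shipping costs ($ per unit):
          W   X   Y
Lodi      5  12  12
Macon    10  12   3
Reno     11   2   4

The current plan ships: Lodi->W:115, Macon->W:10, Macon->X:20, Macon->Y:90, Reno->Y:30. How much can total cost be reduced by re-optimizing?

220

Current plan cost = 115·5 + 10·10 + 20·12 + 90·3 + 30·4 = $1305.
Optimal plan:
  Lodi→W: 115 × $5 = $575
  Macon→Y: 120 × $3 = $360
  Reno→W: 10 × $11 = $110
  Reno→X: 20 × $2 = $40
Optimal cost = $1085.
Saving = 1305 − 1085 = $220.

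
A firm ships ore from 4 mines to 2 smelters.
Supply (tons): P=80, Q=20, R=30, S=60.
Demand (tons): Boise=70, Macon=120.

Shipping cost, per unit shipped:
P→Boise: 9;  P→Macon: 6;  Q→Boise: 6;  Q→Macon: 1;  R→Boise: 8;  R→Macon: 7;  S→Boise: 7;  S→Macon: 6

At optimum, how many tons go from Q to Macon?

Optimal shipments:
  P–Macon: 80 × 6 = 480
  Q–Macon: 20 × 1 = 20
  R–Boise: 30 × 8 = 240
  S–Boise: 40 × 7 = 280
  S–Macon: 20 × 6 = 120
Total cost = 1140.
So Q→Macon carries 20 tons.

20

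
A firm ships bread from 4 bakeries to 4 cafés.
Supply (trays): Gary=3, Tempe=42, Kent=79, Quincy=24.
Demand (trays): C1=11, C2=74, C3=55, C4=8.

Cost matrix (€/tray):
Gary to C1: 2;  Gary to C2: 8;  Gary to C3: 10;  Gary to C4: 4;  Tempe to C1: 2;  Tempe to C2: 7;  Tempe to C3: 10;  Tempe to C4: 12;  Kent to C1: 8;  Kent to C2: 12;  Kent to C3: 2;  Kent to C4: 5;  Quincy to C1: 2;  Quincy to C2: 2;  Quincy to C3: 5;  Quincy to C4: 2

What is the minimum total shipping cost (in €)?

650

One minimum-cost allocation:
  Gary→C1: 3 × €2 = €6
  Tempe→C1: 8 × €2 = €16
  Tempe→C2: 34 × €7 = €238
  Kent→C2: 16 × €12 = €192
  Kent→C3: 55 × €2 = €110
  Kent→C4: 8 × €5 = €40
  Quincy→C2: 24 × €2 = €48
Total = 6 + 16 + 238 + 192 + 110 + 40 + 48 = €650.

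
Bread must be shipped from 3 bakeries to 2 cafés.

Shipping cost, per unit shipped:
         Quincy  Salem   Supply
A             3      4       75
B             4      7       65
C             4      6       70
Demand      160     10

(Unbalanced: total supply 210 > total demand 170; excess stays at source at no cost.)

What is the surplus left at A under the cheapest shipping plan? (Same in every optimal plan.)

Minimum-cost shipments:
  A to Quincy: 65 × 3 = 195
  A to Salem: 10 × 4 = 40
  B to Quincy: 25 × 4 = 100
  C to Quincy: 70 × 4 = 280
Total cost = 615.
A ships 75 of its 75, leaving 0.

0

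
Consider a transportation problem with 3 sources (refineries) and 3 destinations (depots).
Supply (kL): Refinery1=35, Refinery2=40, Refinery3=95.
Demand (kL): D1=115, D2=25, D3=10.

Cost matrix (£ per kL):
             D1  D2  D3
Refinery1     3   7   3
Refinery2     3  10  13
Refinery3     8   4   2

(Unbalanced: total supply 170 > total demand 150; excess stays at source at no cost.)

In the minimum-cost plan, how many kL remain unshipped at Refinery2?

0

Minimum-cost shipments:
  Refinery1→D1: 35 × £3 = £105
  Refinery2→D1: 40 × £3 = £120
  Refinery3→D1: 40 × £8 = £320
  Refinery3→D2: 25 × £4 = £100
  Refinery3→D3: 10 × £2 = £20
Total cost = £665.
Refinery2 ships 40 of its 40, leaving 0.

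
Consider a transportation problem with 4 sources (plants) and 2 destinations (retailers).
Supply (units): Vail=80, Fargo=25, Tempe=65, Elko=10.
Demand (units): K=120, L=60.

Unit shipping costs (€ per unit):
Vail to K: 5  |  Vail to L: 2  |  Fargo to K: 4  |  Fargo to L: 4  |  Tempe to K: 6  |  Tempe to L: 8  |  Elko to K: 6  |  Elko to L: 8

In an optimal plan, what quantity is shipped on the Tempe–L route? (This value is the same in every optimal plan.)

0

The minimum-cost plan:
  Vail to K: 20 × €5 = €100
  Vail to L: 60 × €2 = €120
  Fargo to K: 25 × €4 = €100
  Tempe to K: 65 × €6 = €390
  Elko to K: 10 × €6 = €60
Total cost = €770.
The route Tempe→L is not used.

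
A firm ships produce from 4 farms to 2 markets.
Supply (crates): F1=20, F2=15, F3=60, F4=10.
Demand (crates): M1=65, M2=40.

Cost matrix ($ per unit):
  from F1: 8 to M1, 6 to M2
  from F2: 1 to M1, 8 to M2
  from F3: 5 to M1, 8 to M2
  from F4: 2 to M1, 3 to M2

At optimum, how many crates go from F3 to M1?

50

Solving gives:
  F1→M2: 20 × $6 = $120
  F2→M1: 15 × $1 = $15
  F3→M1: 50 × $5 = $250
  F3→M2: 10 × $8 = $80
  F4→M2: 10 × $3 = $30
Total cost = $495.
So F3→M1 carries 50 crates.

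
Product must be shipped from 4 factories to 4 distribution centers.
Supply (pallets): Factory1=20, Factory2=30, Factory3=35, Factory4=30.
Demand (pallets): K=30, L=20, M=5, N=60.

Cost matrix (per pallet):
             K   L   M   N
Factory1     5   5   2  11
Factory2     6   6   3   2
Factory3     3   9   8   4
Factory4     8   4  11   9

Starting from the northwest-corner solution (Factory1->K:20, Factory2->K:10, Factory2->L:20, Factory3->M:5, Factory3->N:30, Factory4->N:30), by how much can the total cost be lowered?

270

Current plan cost = 20·5 + 10·6 + 20·6 + 5·8 + 30·4 + 30·9 = 710.
Optimal plan:
  Factory1→K: 15 pallets
  Factory1→M: 5 pallets
  Factory2→N: 30 pallets
  Factory3→K: 15 pallets
  Factory3→N: 20 pallets
  Factory4→L: 20 pallets
  Factory4→N: 10 pallets
Optimal cost = 440.
Saving = 710 − 440 = 270.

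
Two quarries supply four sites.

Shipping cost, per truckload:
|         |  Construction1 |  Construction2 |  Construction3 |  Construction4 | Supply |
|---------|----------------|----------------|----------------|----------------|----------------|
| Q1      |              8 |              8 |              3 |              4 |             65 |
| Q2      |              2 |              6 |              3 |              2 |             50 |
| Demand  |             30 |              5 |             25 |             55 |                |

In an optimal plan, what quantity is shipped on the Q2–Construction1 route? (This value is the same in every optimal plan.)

30

The minimum-cost plan:
  Q1->Construction2: 5 truckloads
  Q1->Construction3: 25 truckloads
  Q1->Construction4: 35 truckloads
  Q2->Construction1: 30 truckloads
  Q2->Construction4: 20 truckloads
Total cost = 355.
So Q2→Construction1 carries 30 truckloads.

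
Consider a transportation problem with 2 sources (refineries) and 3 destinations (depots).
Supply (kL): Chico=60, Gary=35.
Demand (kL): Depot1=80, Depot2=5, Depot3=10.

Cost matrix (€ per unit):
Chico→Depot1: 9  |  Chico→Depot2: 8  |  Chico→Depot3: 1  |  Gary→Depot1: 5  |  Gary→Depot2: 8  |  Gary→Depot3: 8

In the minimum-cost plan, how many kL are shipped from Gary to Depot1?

Optimal shipments:
  Chico->Depot1: 45 × €9 = €405
  Chico->Depot2: 5 × €8 = €40
  Chico->Depot3: 10 × €1 = €10
  Gary->Depot1: 35 × €5 = €175
Total cost = €630.
So Gary→Depot1 carries 35 kL.

35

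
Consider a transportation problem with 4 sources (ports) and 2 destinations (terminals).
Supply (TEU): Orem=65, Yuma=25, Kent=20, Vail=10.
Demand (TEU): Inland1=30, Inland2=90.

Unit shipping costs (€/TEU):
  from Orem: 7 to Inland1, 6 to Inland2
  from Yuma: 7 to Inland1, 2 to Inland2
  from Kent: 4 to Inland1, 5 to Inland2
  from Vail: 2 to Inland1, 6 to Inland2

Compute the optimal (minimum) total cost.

An optimal shipping plan:
  Orem–Inland2: 65 × €6 = €390
  Yuma–Inland2: 25 × €2 = €50
  Kent–Inland1: 20 × €4 = €80
  Vail–Inland1: 10 × €2 = €20
Total = 390 + 50 + 80 + 20 = €540.

540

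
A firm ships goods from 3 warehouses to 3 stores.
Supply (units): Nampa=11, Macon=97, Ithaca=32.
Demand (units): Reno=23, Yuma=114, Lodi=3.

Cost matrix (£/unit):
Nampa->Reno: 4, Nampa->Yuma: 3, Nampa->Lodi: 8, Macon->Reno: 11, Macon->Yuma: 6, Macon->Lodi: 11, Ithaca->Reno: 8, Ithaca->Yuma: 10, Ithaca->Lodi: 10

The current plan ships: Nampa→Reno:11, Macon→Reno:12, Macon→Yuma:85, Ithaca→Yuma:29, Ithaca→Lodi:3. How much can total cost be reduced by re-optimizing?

Current plan cost = 11·4 + 12·11 + 85·6 + 29·10 + 3·10 = £1006.
Optimal plan:
  Nampa->Yuma: 11 units
  Macon->Yuma: 97 units
  Ithaca->Reno: 23 units
  Ithaca->Yuma: 6 units
  Ithaca->Lodi: 3 units
Optimal cost = £889.
Saving = 1006 − 889 = £117.

117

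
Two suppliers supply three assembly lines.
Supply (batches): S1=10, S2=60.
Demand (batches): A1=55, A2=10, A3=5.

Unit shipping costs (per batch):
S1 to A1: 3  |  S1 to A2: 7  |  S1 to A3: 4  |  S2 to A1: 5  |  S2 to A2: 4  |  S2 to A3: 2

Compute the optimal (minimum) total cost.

305

Optimal allocation:
  S1→A1: 10 × 3 = 30
  S2→A1: 45 × 5 = 225
  S2→A2: 10 × 4 = 40
  S2→A3: 5 × 2 = 10
Total = 30 + 225 + 40 + 10 = 305.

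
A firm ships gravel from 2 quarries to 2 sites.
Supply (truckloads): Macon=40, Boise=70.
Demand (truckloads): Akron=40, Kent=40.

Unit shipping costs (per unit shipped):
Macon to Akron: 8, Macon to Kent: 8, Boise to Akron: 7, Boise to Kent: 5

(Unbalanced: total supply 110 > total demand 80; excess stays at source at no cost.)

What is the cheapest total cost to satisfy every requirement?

490

Optimal allocation:
  Macon to Akron: 10 truckloads
  Boise to Akron: 30 truckloads
  Boise to Kent: 40 truckloads
Total cost = 490.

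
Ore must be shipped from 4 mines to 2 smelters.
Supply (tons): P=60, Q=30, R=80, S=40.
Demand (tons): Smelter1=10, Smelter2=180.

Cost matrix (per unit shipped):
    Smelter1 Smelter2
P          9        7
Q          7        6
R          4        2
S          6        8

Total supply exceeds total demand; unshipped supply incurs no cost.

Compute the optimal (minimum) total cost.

Optimal allocation:
  P->Smelter2: 60 × 7 = 420
  Q->Smelter2: 30 × 6 = 180
  R->Smelter2: 80 × 2 = 160
  S->Smelter1: 10 × 6 = 60
  S->Smelter2: 10 × 8 = 80
Total = 420 + 180 + 160 + 60 + 80 = 900.

900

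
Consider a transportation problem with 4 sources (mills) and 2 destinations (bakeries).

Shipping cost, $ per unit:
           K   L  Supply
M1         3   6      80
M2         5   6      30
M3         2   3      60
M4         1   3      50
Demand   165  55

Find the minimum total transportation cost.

615

An optimal shipping plan:
  M1→K: 80 × $3 = $240
  M2→K: 30 × $5 = $150
  M3→K: 5 × $2 = $10
  M3→L: 55 × $3 = $165
  M4→K: 50 × $1 = $50
Total = 240 + 150 + 10 + 165 + 50 = $615.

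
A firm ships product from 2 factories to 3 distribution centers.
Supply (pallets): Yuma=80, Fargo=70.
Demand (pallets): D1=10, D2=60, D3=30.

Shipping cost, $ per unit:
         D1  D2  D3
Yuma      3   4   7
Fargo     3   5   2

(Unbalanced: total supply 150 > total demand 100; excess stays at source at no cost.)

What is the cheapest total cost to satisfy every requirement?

An optimal shipping plan:
  Yuma→D1: 10 pallets
  Yuma→D2: 60 pallets
  Fargo→D3: 30 pallets
Total cost = $330.
(Supply check: Yuma ships 70; Fargo ships 30.)

330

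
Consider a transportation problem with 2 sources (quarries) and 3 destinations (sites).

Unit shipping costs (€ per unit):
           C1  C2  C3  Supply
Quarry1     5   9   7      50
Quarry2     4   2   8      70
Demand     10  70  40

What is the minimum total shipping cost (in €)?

470

Optimal allocation:
  Quarry1→C1: 10 × €5 = €50
  Quarry1→C3: 40 × €7 = €280
  Quarry2→C2: 70 × €2 = €140
Total = 50 + 280 + 140 = €470.
(Supply check: Quarry1 ships 50; Quarry2 ships 70.)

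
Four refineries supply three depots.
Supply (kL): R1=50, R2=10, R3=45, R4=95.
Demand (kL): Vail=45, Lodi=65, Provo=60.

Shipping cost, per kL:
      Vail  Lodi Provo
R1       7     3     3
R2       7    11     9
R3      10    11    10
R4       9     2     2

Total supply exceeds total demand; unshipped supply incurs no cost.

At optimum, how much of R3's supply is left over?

30

Minimum-cost shipments:
  R1→Vail: 20 kL
  R1→Lodi: 30 kL
  R2→Vail: 10 kL
  R3→Vail: 15 kL
  R4→Lodi: 35 kL
  R4→Provo: 60 kL
Total cost = 640.
R3 ships 15 of its 45, leaving 30.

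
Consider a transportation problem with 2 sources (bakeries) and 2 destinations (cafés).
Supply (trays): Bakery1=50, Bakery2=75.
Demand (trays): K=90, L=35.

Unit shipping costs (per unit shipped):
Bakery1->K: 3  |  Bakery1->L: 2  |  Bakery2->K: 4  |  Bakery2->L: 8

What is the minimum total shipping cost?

415

One minimum-cost allocation:
  Bakery1→K: 15 × 3 = 45
  Bakery1→L: 35 × 2 = 70
  Bakery2→K: 75 × 4 = 300
Total = 45 + 70 + 300 = 415.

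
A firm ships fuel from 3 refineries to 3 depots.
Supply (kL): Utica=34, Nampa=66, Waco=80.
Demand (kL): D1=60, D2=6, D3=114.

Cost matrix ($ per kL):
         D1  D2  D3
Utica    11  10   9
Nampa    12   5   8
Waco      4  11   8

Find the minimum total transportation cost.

A cheapest plan:
  Utica→D3: 34 kL
  Nampa→D2: 6 kL
  Nampa→D3: 60 kL
  Waco→D1: 60 kL
  Waco→D3: 20 kL
Total cost = $1216.

1216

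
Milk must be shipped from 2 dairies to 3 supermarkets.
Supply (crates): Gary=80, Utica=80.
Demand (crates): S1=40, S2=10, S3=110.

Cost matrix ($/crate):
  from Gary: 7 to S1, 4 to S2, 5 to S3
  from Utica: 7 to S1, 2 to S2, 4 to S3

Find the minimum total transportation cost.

An optimal shipping plan:
  Gary–S1: 40 × $7 = $280
  Gary–S3: 40 × $5 = $200
  Utica–S2: 10 × $2 = $20
  Utica–S3: 70 × $4 = $280
Total = 280 + 200 + 20 + 280 = $780.

780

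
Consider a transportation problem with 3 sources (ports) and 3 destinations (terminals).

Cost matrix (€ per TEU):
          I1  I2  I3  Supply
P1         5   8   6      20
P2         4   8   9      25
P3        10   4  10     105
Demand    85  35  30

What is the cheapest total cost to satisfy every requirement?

1040

Optimal allocation:
  P1–I1: 20 TEU
  P2–I1: 25 TEU
  P3–I1: 40 TEU
  P3–I2: 35 TEU
  P3–I3: 30 TEU
Total cost = €1040.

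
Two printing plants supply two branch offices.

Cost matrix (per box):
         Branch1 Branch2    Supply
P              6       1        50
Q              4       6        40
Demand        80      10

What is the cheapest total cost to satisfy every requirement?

410

A cheapest plan:
  P→Branch1: 40 × 6 = 240
  P→Branch2: 10 × 1 = 10
  Q→Branch1: 40 × 4 = 160
Total = 240 + 10 + 160 = 410.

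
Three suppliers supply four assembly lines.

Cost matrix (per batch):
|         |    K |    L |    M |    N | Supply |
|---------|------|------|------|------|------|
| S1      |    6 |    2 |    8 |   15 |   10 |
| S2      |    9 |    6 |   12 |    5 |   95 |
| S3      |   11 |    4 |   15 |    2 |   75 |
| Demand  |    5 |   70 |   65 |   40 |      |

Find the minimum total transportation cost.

One minimum-cost allocation:
  S1->L: 10 × 2 = 20
  S2->K: 5 × 9 = 45
  S2->L: 25 × 6 = 150
  S2->M: 65 × 12 = 780
  S3->L: 35 × 4 = 140
  S3->N: 40 × 2 = 80
Total = 20 + 45 + 150 + 780 + 140 + 80 = 1215.
(Supply check: S1 ships 10; S2 ships 95; S3 ships 75.)

1215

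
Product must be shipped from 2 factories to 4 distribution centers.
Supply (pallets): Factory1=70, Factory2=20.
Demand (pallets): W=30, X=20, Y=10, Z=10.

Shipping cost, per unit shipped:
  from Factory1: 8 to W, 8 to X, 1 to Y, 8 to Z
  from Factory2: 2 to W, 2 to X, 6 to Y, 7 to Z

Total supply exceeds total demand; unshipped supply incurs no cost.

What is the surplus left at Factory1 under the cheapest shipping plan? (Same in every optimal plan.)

Minimum-cost shipments:
  Factory1–W: 10 × 8 = 80
  Factory1–X: 20 × 8 = 160
  Factory1–Y: 10 × 1 = 10
  Factory1–Z: 10 × 8 = 80
  Factory2–W: 20 × 2 = 40
Total cost = 370.
Factory1 ships 50 of its 70, leaving 20.

20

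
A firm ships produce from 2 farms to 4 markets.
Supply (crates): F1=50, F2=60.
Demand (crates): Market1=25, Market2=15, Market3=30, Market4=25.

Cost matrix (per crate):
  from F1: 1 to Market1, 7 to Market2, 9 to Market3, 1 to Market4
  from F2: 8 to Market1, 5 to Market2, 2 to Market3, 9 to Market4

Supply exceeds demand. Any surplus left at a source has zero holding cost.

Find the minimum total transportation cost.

185

A cheapest plan:
  F1→Market1: 25 × 1 = 25
  F1→Market4: 25 × 1 = 25
  F2→Market2: 15 × 5 = 75
  F2→Market3: 30 × 2 = 60
Total = 25 + 25 + 75 + 60 = 185.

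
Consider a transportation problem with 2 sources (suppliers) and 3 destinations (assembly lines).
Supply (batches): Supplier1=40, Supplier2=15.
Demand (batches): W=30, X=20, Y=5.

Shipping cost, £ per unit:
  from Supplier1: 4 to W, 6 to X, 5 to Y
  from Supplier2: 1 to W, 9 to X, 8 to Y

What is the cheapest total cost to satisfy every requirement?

220

One minimum-cost allocation:
  Supplier1 to W: 15 × £4 = £60
  Supplier1 to X: 20 × £6 = £120
  Supplier1 to Y: 5 × £5 = £25
  Supplier2 to W: 15 × £1 = £15
Total = 60 + 120 + 25 + 15 = £220.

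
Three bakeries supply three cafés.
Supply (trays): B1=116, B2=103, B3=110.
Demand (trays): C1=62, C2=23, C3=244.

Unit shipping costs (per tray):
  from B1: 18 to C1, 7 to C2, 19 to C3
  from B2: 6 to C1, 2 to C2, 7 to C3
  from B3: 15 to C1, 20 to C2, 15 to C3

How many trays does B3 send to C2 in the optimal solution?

0

Solving gives:
  B1–C2: 23 × 7 = 161
  B1–C3: 93 × 19 = 1767
  B2–C1: 62 × 6 = 372
  B2–C3: 41 × 7 = 287
  B3–C3: 110 × 15 = 1650
Total cost = 4237.
The route B3→C2 is not used.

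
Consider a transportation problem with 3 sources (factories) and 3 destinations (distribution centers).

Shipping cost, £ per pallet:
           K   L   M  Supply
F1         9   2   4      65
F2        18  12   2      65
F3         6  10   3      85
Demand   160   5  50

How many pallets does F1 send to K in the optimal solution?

Optimal shipments:
  F1–K: 60 pallets
  F1–L: 5 pallets
  F2–K: 15 pallets
  F2–M: 50 pallets
  F3–K: 85 pallets
Total cost = £1430.
So F1→K carries 60 pallets.

60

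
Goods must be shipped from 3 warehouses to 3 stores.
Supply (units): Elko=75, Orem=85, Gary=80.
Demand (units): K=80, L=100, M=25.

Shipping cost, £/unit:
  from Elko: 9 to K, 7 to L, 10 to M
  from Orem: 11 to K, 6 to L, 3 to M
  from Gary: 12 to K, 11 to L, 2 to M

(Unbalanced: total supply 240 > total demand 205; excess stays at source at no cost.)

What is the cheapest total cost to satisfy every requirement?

An optimal shipping plan:
  Elko->K: 60 × £9 = £540
  Elko->L: 15 × £7 = £105
  Orem->L: 85 × £6 = £510
  Gary->K: 20 × £12 = £240
  Gary->M: 25 × £2 = £50
Total = 540 + 105 + 510 + 240 + 50 = £1445.

1445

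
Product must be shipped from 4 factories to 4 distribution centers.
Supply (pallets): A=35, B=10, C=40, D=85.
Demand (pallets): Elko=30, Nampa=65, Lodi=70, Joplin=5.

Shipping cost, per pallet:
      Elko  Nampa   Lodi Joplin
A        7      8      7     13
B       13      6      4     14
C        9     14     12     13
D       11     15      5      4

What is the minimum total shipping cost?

Optimal allocation:
  A->Nampa: 35 × 8 = 280
  B->Nampa: 10 × 6 = 60
  C->Elko: 30 × 9 = 270
  C->Nampa: 10 × 14 = 140
  D->Nampa: 10 × 15 = 150
  D->Lodi: 70 × 5 = 350
  D->Joplin: 5 × 4 = 20
Total = 280 + 60 + 270 + 140 + 150 + 350 + 20 = 1270.
(Supply check: A ships 35; B ships 10; C ships 40; D ships 85.)

1270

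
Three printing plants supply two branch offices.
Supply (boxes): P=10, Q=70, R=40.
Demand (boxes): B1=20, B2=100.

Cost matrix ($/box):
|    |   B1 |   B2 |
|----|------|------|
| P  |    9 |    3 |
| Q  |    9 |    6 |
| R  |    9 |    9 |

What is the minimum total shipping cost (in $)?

A cheapest plan:
  P–B2: 10 × $3 = $30
  Q–B2: 70 × $6 = $420
  R–B1: 20 × $9 = $180
  R–B2: 20 × $9 = $180
Total = 30 + 420 + 180 + 180 = $810.
(Supply check: P ships 10; Q ships 70; R ships 40.)

810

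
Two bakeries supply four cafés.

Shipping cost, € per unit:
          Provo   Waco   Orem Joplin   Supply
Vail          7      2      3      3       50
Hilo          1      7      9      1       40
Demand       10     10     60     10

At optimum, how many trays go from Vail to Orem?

Solving gives:
  Vail→Orem: 50 × €3 = €150
  Hilo→Provo: 10 × €1 = €10
  Hilo→Waco: 10 × €7 = €70
  Hilo→Orem: 10 × €9 = €90
  Hilo→Joplin: 10 × €1 = €10
Total cost = €330.
So Vail→Orem carries 50 trays.

50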